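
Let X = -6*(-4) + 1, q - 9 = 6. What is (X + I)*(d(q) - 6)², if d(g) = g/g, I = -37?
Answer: -300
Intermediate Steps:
q = 15 (q = 9 + 6 = 15)
d(g) = 1
X = 25 (X = 24 + 1 = 25)
(X + I)*(d(q) - 6)² = (25 - 37)*(1 - 6)² = -12*(-5)² = -12*25 = -300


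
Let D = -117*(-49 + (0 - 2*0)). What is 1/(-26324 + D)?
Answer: -1/20591 ≈ -4.8565e-5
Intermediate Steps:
D = 5733 (D = -117*(-49 + (0 + 0)) = -117*(-49 + 0) = -117*(-49) = 5733)
1/(-26324 + D) = 1/(-26324 + 5733) = 1/(-20591) = -1/20591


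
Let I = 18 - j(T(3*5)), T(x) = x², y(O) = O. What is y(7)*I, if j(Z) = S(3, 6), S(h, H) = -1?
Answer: 133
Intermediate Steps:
j(Z) = -1
I = 19 (I = 18 - 1*(-1) = 18 + 1 = 19)
y(7)*I = 7*19 = 133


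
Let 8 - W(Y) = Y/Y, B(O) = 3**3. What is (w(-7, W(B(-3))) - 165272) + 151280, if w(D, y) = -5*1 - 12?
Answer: -14009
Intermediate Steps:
B(O) = 27
W(Y) = 7 (W(Y) = 8 - Y/Y = 8 - 1*1 = 8 - 1 = 7)
w(D, y) = -17 (w(D, y) = -5 - 12 = -17)
(w(-7, W(B(-3))) - 165272) + 151280 = (-17 - 165272) + 151280 = -165289 + 151280 = -14009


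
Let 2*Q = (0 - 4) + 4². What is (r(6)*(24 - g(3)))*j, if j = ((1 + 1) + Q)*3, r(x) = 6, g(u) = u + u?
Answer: 2592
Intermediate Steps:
g(u) = 2*u
Q = 6 (Q = ((0 - 4) + 4²)/2 = (-4 + 16)/2 = (½)*12 = 6)
j = 24 (j = ((1 + 1) + 6)*3 = (2 + 6)*3 = 8*3 = 24)
(r(6)*(24 - g(3)))*j = (6*(24 - 2*3))*24 = (6*(24 - 1*6))*24 = (6*(24 - 6))*24 = (6*18)*24 = 108*24 = 2592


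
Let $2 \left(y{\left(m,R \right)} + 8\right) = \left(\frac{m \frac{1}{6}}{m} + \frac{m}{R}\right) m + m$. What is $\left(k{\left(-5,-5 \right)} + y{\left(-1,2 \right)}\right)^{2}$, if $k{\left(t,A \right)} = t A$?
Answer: $\frac{2500}{9} \approx 277.78$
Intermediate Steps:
$k{\left(t,A \right)} = A t$
$y{\left(m,R \right)} = -8 + \frac{m}{2} + \frac{m \left(\frac{1}{6} + \frac{m}{R}\right)}{2}$ ($y{\left(m,R \right)} = -8 + \frac{\left(\frac{m \frac{1}{6}}{m} + \frac{m}{R}\right) m + m}{2} = -8 + \frac{\left(\frac{\frac{1}{6} m}{m} + \frac{m}{R}\right) m + m}{2} = -8 + \frac{\left(\frac{1}{6} + \frac{m}{R}\right) m + m}{2} = -8 + \frac{m \left(\frac{1}{6} + \frac{m}{R}\right) + m}{2} = -8 + \frac{m + m \left(\frac{1}{6} + \frac{m}{R}\right)}{2} = -8 + \left(\frac{m}{2} + \frac{m \left(\frac{1}{6} + \frac{m}{R}\right)}{2}\right) = -8 + \frac{m}{2} + \frac{m \left(\frac{1}{6} + \frac{m}{R}\right)}{2}$)
$\left(k{\left(-5,-5 \right)} + y{\left(-1,2 \right)}\right)^{2} = \left(\left(-5\right) \left(-5\right) + \left(-8 + \frac{7}{12} \left(-1\right) + \frac{\left(-1\right)^{2}}{2 \cdot 2}\right)\right)^{2} = \left(25 - \left(\frac{103}{12} - \frac{1}{4}\right)\right)^{2} = \left(25 - \frac{25}{3}\right)^{2} = \left(\frac{50}{3}\right)^{2} = \frac{2500}{9}$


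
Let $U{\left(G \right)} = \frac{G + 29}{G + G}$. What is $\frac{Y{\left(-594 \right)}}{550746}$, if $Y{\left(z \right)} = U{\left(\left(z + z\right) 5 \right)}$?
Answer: $\frac{5911}{6542862480} \approx 9.0343 \cdot 10^{-7}$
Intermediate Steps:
$U{\left(G \right)} = \frac{29 + G}{2 G}$
$Y{\left(z \right)} = \frac{29 + 10 z}{20 z}$ ($Y{\left(z \right)} = \frac{29 + \left(z + z\right) 5}{2 \left(z + z\right) 5} = \frac{29 + 2 z 5}{2 \cdot 2 z 5} = \frac{29 + 10 z}{2 \cdot 10 z} = \frac{\frac{1}{10 z} \left(29 + 10 z\right)}{2} = \frac{29 + 10 z}{20 z}$)
$\frac{Y{\left(-594 \right)}}{550746} = \frac{\frac{1}{20} \frac{1}{-594} \left(29 + 10 \left(-594\right)\right)}{550746} = \frac{1}{20} \left(- \frac{1}{594}\right) \left(29 - 5940\right) \frac{1}{550746} = \frac{1}{20} \left(- \frac{1}{594}\right) \left(-5911\right) \frac{1}{550746} = \frac{5911}{11880} \cdot \frac{1}{550746} = \frac{5911}{6542862480}$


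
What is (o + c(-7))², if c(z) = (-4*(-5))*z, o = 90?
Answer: 2500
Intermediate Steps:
c(z) = 20*z
(o + c(-7))² = (90 + 20*(-7))² = (90 - 140)² = (-50)² = 2500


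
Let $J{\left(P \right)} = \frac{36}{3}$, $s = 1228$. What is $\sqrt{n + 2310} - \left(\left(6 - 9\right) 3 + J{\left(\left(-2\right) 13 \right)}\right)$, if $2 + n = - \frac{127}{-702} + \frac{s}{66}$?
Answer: $-3 + \frac{\sqrt{15416071242}}{2574} \approx 45.237$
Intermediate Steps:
$J{\left(P \right)} = 12$ ($J{\left(P \right)} = 36 \cdot \frac{1}{3} = 12$)
$n = \frac{129629}{7722}$ ($n = -2 + \left(- \frac{127}{-702} + \frac{1228}{66}\right) = -2 + \left(\left(-127\right) \left(- \frac{1}{702}\right) + 1228 \cdot \frac{1}{66}\right) = -2 + \left(\frac{127}{702} + \frac{614}{33}\right) = -2 + \frac{145073}{7722} = \frac{129629}{7722} \approx 16.787$)
$\sqrt{n + 2310} - \left(\left(6 - 9\right) 3 + J{\left(\left(-2\right) 13 \right)}\right) = \sqrt{\frac{129629}{7722} + 2310} - \left(\left(6 - 9\right) 3 + 12\right) = \sqrt{\frac{17967449}{7722}} - \left(\left(-3\right) 3 + 12\right) = \frac{\sqrt{15416071242}}{2574} - \left(-9 + 12\right) = \frac{\sqrt{15416071242}}{2574} - 3 = -3 + \frac{\sqrt{15416071242}}{2574}$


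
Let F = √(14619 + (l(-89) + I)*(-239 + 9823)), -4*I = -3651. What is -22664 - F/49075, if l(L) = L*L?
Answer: -22664 - √84677279/49075 ≈ -22664.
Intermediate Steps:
I = 3651/4 (I = -¼*(-3651) = 3651/4 ≈ 912.75)
l(L) = L²
F = √84677279 (F = √(14619 + ((-89)² + 3651/4)*(-239 + 9823)) = √(14619 + (7921 + 3651/4)*9584) = √(14619 + (35335/4)*9584) = √(14619 + 84662660) = √84677279 ≈ 9202.0)
-22664 - F/49075 = -22664 - √84677279/49075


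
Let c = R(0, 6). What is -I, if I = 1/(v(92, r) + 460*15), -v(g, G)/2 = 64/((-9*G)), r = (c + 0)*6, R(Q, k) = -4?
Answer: -27/186284 ≈ -0.00014494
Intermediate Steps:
c = -4
r = -24 (r = (-4 + 0)*6 = -4*6 = -24)
v(g, G) = 128/(9*G) (v(g, G) = -128/((-9*G)) = -128*(-1/(9*G)) = -(-128)/(9*G) = 128/(9*G))
I = 27/186284 (I = 1/((128/9)/(-24) + 460*15) = 1/((128/9)*(-1/24) + 6900) = 1/(-16/27 + 6900) = 1/(186284/27) = 27/186284 ≈ 0.00014494)
-I = -1*27/186284 = -27/186284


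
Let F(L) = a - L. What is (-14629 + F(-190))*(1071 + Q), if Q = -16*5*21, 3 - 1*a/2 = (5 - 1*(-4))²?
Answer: 8888355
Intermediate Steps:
a = -156 (a = 6 - 2*(5 - 1*(-4))² = 6 - 2*(5 + 4)² = 6 - 2*9² = 6 - 2*81 = 6 - 162 = -156)
Q = -1680 (Q = -80*21 = -1680)
F(L) = -156 - L
(-14629 + F(-190))*(1071 + Q) = (-14629 + (-156 - 1*(-190)))*(1071 - 1680) = (-14629 + (-156 + 190))*(-609) = (-14629 + 34)*(-609) = -14595*(-609) = 8888355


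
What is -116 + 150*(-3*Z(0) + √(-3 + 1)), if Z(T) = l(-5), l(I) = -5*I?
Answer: -11366 + 150*I*√2 ≈ -11366.0 + 212.13*I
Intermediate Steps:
Z(T) = 25 (Z(T) = -5*(-5) = 25)
-116 + 150*(-3*Z(0) + √(-3 + 1)) = -116 + 150*(-3*25 + √(-3 + 1)) = -116 + 150*(-75 + √(-2)) = -116 + 150*(-75 + I*√2) = -116 + (-11250 + 150*I*√2) = -11366 + 150*I*√2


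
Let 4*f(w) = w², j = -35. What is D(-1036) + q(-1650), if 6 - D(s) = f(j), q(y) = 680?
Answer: 1519/4 ≈ 379.75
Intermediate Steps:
f(w) = w²/4
D(s) = -1201/4 (D(s) = 6 - (-35)²/4 = 6 - 1225/4 = -1201/4)
D(-1036) + q(-1650) = -1201/4 + 680 = 1519/4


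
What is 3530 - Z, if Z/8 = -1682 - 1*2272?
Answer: 35162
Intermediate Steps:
Z = -31632 (Z = 8*(-1682 - 1*2272) = 8*(-1682 - 2272) = 8*(-3954) = -31632)
3530 - Z = 3530 - 1*(-31632) = 3530 + 31632 = 35162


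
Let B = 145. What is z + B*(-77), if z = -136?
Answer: -11301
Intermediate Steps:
z + B*(-77) = -136 + 145*(-77) = -136 - 11165 = -11301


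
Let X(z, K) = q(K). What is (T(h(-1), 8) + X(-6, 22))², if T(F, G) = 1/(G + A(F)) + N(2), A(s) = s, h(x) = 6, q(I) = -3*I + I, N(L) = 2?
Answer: 344569/196 ≈ 1758.0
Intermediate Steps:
q(I) = -2*I
X(z, K) = -2*K
T(F, G) = 2 + 1/(F + G) (T(F, G) = 1/(G + F) + 2 = 1/(F + G) + 2 = 2 + 1/(F + G))
(T(h(-1), 8) + X(-6, 22))² = ((1 + 2*6 + 2*8)/(6 + 8) - 2*22)² = ((1 + 12 + 16)/14 - 44)² = ((1/14)*29 - 44)² = (29/14 - 44)² = (-587/14)² = 344569/196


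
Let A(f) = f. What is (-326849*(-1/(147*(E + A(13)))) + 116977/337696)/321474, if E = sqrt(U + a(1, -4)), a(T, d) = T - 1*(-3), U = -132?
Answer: (-110599142951*I + 137564952*sqrt(2))/(15958391133888*(-13*I + 8*sqrt(2))) ≈ 0.00030382 - 0.00026347*I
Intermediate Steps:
a(T, d) = 3 + T (a(T, d) = T + 3 = 3 + T)
E = 8*I*sqrt(2) (E = sqrt(-132 + (3 + 1)) = sqrt(-132 + 4) = sqrt(-128) = 8*I*sqrt(2) ≈ 11.314*I)
(-326849*(-1/(147*(E + A(13)))) + 116977/337696)/321474 = (-326849*(-1/(147*(8*I*sqrt(2) + 13))) + 116977/337696)/321474 = (-326849*(-1/(147*(13 + 8*I*sqrt(2)))) + 116977*(1/337696))*(1/321474) = (-326849/(-1911 - 1176*I*sqrt(2)) + 116977/337696)*(1/321474) = (116977/337696 - 326849/(-1911 - 1176*I*sqrt(2)))*(1/321474) = 116977/108560483904 - 326849/(321474*(-1911 - 1176*I*sqrt(2)))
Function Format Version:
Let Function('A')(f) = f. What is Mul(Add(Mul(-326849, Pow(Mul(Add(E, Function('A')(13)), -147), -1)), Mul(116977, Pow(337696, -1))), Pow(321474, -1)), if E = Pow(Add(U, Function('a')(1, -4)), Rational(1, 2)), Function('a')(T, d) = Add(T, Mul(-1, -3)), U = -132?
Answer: Mul(Rational(1, 15958391133888), Pow(Add(Mul(-13, I), Mul(8, Pow(2, Rational(1, 2)))), -1), Add(Mul(-110599142951, I), Mul(137564952, Pow(2, Rational(1, 2))))) ≈ Add(0.00030382, Mul(-0.00026347, I))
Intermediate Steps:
Function('a')(T, d) = Add(3, T) (Function('a')(T, d) = Add(T, 3) = Add(3, T))
E = Mul(8, I, Pow(2, Rational(1, 2))) (E = Pow(Add(-132, Add(3, 1)), Rational(1, 2)) = Pow(Add(-132, 4), Rational(1, 2)) = Pow(-128, Rational(1, 2)) = Mul(8, I, Pow(2, Rational(1, 2))) ≈ Mul(11.314, I))
Mul(Add(Mul(-326849, Pow(Mul(Add(E, Function('A')(13)), -147), -1)), Mul(116977, Pow(337696, -1))), Pow(321474, -1)) = Mul(Add(Mul(-326849, Pow(Mul(Add(Mul(8, I, Pow(2, Rational(1, 2))), 13), -147), -1)), Mul(116977, Pow(337696, -1))), Pow(321474, -1)) = Mul(Add(Mul(-326849, Pow(Mul(Add(13, Mul(8, I, Pow(2, Rational(1, 2)))), -147), -1)), Mul(116977, Rational(1, 337696))), Rational(1, 321474)) = Mul(Add(Mul(-326849, Pow(Add(-1911, Mul(-1176, I, Pow(2, Rational(1, 2)))), -1)), Rational(116977, 337696)), Rational(1, 321474)) = Mul(Add(Rational(116977, 337696), Mul(-326849, Pow(Add(-1911, Mul(-1176, I, Pow(2, Rational(1, 2)))), -1))), Rational(1, 321474)) = Add(Rational(116977, 108560483904), Mul(Rational(-326849, 321474), Pow(Add(-1911, Mul(-1176, I, Pow(2, Rational(1, 2)))), -1)))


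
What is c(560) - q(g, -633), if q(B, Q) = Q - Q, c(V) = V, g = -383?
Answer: 560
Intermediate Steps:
q(B, Q) = 0
c(560) - q(g, -633) = 560 - 1*0 = 560 + 0 = 560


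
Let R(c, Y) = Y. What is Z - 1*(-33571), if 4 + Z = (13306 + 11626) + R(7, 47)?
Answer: 58546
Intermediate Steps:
Z = 24975 (Z = -4 + ((13306 + 11626) + 47) = -4 + (24932 + 47) = -4 + 24979 = 24975)
Z - 1*(-33571) = 24975 - 1*(-33571) = 24975 + 33571 = 58546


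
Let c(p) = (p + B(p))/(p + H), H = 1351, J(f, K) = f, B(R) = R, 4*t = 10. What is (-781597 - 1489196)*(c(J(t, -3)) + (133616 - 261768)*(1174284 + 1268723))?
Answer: 1924491079201403320734/2707 ≈ 7.1093e+17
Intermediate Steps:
t = 5/2 (t = (¼)*10 = 5/2 ≈ 2.5000)
c(p) = 2*p/(1351 + p) (c(p) = (p + p)/(p + 1351) = (2*p)/(1351 + p) = 2*p/(1351 + p))
(-781597 - 1489196)*(c(J(t, -3)) + (133616 - 261768)*(1174284 + 1268723)) = (-781597 - 1489196)*(2*(5/2)/(1351 + 5/2) + (133616 - 261768)*(1174284 + 1268723)) = -2270793*(2*(5/2)/(2707/2) - 128152*2443007) = -2270793*(2*(5/2)*(2/2707) - 313076233064) = -2270793*(10/2707 - 313076233064) = -2270793*(-847497362904238/2707) = 1924491079201403320734/2707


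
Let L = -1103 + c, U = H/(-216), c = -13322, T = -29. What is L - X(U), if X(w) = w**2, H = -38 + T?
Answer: -673017289/46656 ≈ -14425.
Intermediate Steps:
H = -67 (H = -38 - 29 = -67)
U = 67/216 (U = -67/(-216) = -67*(-1/216) = 67/216 ≈ 0.31018)
L = -14425 (L = -1103 - 13322 = -14425)
L - X(U) = -14425 - (67/216)**2 = -14425 - 1*4489/46656 = -14425 - 4489/46656 = -673017289/46656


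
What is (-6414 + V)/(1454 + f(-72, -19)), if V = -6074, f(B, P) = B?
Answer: -6244/691 ≈ -9.0362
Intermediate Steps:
(-6414 + V)/(1454 + f(-72, -19)) = (-6414 - 6074)/(1454 - 72) = -12488/1382 = -12488*1/1382 = -6244/691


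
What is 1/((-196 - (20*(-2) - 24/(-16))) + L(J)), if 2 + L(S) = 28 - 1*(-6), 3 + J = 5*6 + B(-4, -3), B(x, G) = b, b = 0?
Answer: -2/251 ≈ -0.0079681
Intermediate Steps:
B(x, G) = 0
J = 27 (J = -3 + (5*6 + 0) = -3 + (30 + 0) = -3 + 30 = 27)
L(S) = 32 (L(S) = -2 + (28 - 1*(-6)) = -2 + (28 + 6) = -2 + 34 = 32)
1/((-196 - (20*(-2) - 24/(-16))) + L(J)) = 1/((-196 - (20*(-2) - 24/(-16))) + 32) = 1/((-196 - (-40 - 24*(-1/16))) + 32) = 1/((-196 - (-40 + 3/2)) + 32) = 1/((-196 - 1*(-77/2)) + 32) = 1/((-196 + 77/2) + 32) = 1/(-315/2 + 32) = 1/(-251/2) = -2/251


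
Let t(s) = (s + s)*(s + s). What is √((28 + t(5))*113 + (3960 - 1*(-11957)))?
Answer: √30381 ≈ 174.30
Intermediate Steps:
t(s) = 4*s² (t(s) = (2*s)*(2*s) = 4*s²)
√((28 + t(5))*113 + (3960 - 1*(-11957))) = √((28 + 4*5²)*113 + (3960 - 1*(-11957))) = √((28 + 4*25)*113 + (3960 + 11957)) = √((28 + 100)*113 + 15917) = √(128*113 + 15917) = √(14464 + 15917) = √30381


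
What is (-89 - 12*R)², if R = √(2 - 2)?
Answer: 7921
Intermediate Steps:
R = 0 (R = √0 = 0)
(-89 - 12*R)² = (-89 - 12*0)² = (-89 + 0)² = (-89)² = 7921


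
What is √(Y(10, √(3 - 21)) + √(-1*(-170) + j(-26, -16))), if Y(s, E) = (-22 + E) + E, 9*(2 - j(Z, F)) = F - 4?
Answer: √(-198 + 84*√2 + 54*I*√2)/3 ≈ 1.3085 + 3.2424*I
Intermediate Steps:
j(Z, F) = 22/9 - F/9 (j(Z, F) = 2 - (F - 4)/9 = 2 - (-4 + F)/9 = 2 + (4/9 - F/9) = 22/9 - F/9)
Y(s, E) = -22 + 2*E
√(Y(10, √(3 - 21)) + √(-1*(-170) + j(-26, -16))) = √((-22 + 2*√(3 - 21)) + √(-1*(-170) + (22/9 - ⅑*(-16)))) = √((-22 + 2*√(-18)) + √(170 + (22/9 + 16/9))) = √((-22 + 2*(3*I*√2)) + √(170 + 38/9)) = √((-22 + 6*I*√2) + √(1568/9)) = √((-22 + 6*I*√2) + 28*√2/3) = √(-22 + 28*√2/3 + 6*I*√2)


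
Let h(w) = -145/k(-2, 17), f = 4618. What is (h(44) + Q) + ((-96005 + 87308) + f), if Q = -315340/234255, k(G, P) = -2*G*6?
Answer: -510536947/124936 ≈ -4086.4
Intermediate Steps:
k(G, P) = -12*G
Q = -63068/46851 (Q = -315340*1/234255 = -63068/46851 ≈ -1.3461)
h(w) = -145/24 (h(w) = -145/((-12*(-2))) = -145/24)
(h(44) + Q) + ((-96005 + 87308) + f) = (-145/24 - 63068/46851) + ((-96005 + 87308) + 4618) = -923003/124936 + (-8697 + 4618) = -923003/124936 - 4079 = -510536947/124936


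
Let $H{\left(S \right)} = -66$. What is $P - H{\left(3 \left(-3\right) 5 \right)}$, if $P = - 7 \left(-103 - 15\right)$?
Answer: $892$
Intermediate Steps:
$P = 826$ ($P = \left(-7\right) \left(-118\right) = 826$)
$P - H{\left(3 \left(-3\right) 5 \right)} = 826 - -66 = 826 + 66 = 892$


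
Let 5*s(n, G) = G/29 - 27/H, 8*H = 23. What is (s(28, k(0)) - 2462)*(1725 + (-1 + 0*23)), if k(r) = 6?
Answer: -14165928704/3335 ≈ -4.2477e+6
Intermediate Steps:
H = 23/8 (H = (1/8)*23 = 23/8 ≈ 2.8750)
s(n, G) = -216/115 + G/145 (s(n, G) = (G/29 - 27/23/8)/5 = (G*(1/29) - 27*8/23)/5 = (G/29 - 216/23)/5 = (-216/23 + G/29)/5 = -216/115 + G/145)
(s(28, k(0)) - 2462)*(1725 + (-1 + 0*23)) = ((-216/115 + (1/145)*6) - 2462)*(1725 + (-1 + 0*23)) = ((-216/115 + 6/145) - 2462)*(1725 + (-1 + 0)) = (-6126/3335 - 2462)*(1725 - 1) = -8216896/3335*1724 = -14165928704/3335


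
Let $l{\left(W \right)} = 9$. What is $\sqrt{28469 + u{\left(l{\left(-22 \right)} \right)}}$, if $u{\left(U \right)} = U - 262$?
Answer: $2 \sqrt{7054} \approx 167.98$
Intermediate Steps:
$u{\left(U \right)} = -262 + U$
$\sqrt{28469 + u{\left(l{\left(-22 \right)} \right)}} = \sqrt{28469 + \left(-262 + 9\right)} = \sqrt{28469 - 253} = \sqrt{28216} = 2 \sqrt{7054}$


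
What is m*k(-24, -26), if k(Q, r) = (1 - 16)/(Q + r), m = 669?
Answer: 2007/10 ≈ 200.70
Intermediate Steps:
k(Q, r) = -15/(Q + r)
m*k(-24, -26) = 669*(-15/(-24 - 26)) = 669*(-15/(-50)) = 669*(-15*(-1/50)) = 669*(3/10) = 2007/10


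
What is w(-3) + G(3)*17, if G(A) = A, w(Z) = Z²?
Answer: 60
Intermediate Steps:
w(-3) + G(3)*17 = (-3)² + 3*17 = 9 + 51 = 60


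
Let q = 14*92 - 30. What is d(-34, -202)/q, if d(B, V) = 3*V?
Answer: -303/629 ≈ -0.48172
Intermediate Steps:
q = 1258 (q = 1288 - 30 = 1258)
d(-34, -202)/q = (3*(-202))/1258 = -606*1/1258 = -303/629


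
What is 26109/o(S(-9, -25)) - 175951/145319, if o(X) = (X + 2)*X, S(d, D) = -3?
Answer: 1264535306/145319 ≈ 8701.8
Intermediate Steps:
o(X) = X*(2 + X) (o(X) = (2 + X)*X = X*(2 + X))
26109/o(S(-9, -25)) - 175951/145319 = 26109/((-3*(2 - 3))) - 175951/145319 = 26109/((-3*(-1))) - 175951*1/145319 = 26109/3 - 175951/145319 = 26109*(⅓) - 175951/145319 = 8703 - 175951/145319 = 1264535306/145319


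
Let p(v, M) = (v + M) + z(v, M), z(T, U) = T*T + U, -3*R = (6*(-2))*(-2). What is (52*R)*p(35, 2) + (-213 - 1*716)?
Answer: -526753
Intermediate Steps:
R = -8 (R = -6*(-2)*(-2)/3 = -(-4)*(-2) = -⅓*24 = -8)
z(T, U) = U + T² (z(T, U) = T² + U = U + T²)
p(v, M) = v + v² + 2*M (p(v, M) = (v + M) + (M + v²) = (M + v) + (M + v²) = v + v² + 2*M)
(52*R)*p(35, 2) + (-213 - 1*716) = (52*(-8))*(35 + 35² + 2*2) + (-213 - 1*716) = -416*(35 + 1225 + 4) + (-213 - 716) = -416*1264 - 929 = -525824 - 929 = -526753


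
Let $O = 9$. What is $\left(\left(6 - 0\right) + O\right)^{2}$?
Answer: $225$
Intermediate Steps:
$\left(\left(6 - 0\right) + O\right)^{2} = \left(\left(6 - 0\right) + 9\right)^{2} = \left(\left(6 + 0\right) + 9\right)^{2} = \left(6 + 9\right)^{2} = 15^{2} = 225$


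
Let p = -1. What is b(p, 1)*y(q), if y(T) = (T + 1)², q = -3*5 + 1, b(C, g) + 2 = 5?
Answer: 507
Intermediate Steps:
b(C, g) = 3 (b(C, g) = -2 + 5 = 3)
q = -14 (q = -15 + 1 = -14)
y(T) = (1 + T)²
b(p, 1)*y(q) = 3*(1 - 14)² = 3*(-13)² = 3*169 = 507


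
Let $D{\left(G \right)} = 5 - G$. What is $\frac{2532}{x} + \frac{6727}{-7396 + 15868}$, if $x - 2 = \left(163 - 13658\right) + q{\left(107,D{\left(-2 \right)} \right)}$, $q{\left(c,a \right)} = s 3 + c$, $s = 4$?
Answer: $\frac{1268811}{2098232} \approx 0.6047$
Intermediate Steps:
$q{\left(c,a \right)} = 12 + c$ ($q{\left(c,a \right)} = 4 \cdot 3 + c = 12 + c$)
$x = -13374$ ($x = 2 + \left(\left(163 - 13658\right) + \left(12 + 107\right)\right) = 2 + \left(-13495 + 119\right) = 2 - 13376 = -13374$)
$\frac{2532}{x} + \frac{6727}{-7396 + 15868} = \frac{2532}{-13374} + \frac{6727}{-7396 + 15868} = 2532 \left(- \frac{1}{13374}\right) + \frac{6727}{8472} = - \frac{422}{2229} + 6727 \cdot \frac{1}{8472} = - \frac{422}{2229} + \frac{6727}{8472} = \frac{1268811}{2098232}$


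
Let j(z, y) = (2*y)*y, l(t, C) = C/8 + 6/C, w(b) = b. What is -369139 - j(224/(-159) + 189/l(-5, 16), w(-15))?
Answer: -369589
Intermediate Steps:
l(t, C) = 6/C + C/8 (l(t, C) = C*(⅛) + 6/C = C/8 + 6/C = 6/C + C/8)
j(z, y) = 2*y²
-369139 - j(224/(-159) + 189/l(-5, 16), w(-15)) = -369139 - 2*(-15)² = -369139 - 2*225 = -369139 - 1*450 = -369139 - 450 = -369589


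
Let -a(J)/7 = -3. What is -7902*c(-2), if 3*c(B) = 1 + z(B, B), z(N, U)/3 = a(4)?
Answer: -168576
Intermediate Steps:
a(J) = 21 (a(J) = -7*(-3) = 21)
z(N, U) = 63 (z(N, U) = 3*21 = 63)
c(B) = 64/3 (c(B) = (1 + 63)/3 = (1/3)*64 = 64/3)
-7902*c(-2) = -7902*64/3 = -168576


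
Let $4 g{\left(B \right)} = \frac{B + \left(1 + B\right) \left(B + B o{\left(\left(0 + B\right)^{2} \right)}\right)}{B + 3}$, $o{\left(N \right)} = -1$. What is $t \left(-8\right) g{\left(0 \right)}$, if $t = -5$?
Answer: $0$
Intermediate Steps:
$g{\left(B \right)} = \frac{B}{4 \left(3 + B\right)}$ ($g{\left(B \right)} = \frac{\left(B + \left(1 + B\right) \left(B + B \left(-1\right)\right)\right) \frac{1}{B + 3}}{4} = \frac{\left(B + \left(1 + B\right) \left(B - B\right)\right) \frac{1}{3 + B}}{4} = \frac{\left(B + \left(1 + B\right) 0\right) \frac{1}{3 + B}}{4} = \frac{\left(B + 0\right) \frac{1}{3 + B}}{4} = \frac{B \frac{1}{3 + B}}{4} = \frac{B}{4 \left(3 + B\right)}$)
$t \left(-8\right) g{\left(0 \right)} = \left(-5\right) \left(-8\right) \frac{1}{4} \cdot 0 \frac{1}{3 + 0} = 40 \cdot \frac{1}{4} \cdot 0 \cdot \frac{1}{3} = 40 \cdot 0 = 0$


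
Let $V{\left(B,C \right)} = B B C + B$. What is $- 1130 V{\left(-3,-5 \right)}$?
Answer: $54240$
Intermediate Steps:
$V{\left(B,C \right)} = B + C B^{2}$ ($V{\left(B,C \right)} = B^{2} C + B = C B^{2} + B = B + C B^{2}$)
$- 1130 V{\left(-3,-5 \right)} = - 1130 \left(- 3 \left(1 - -15\right)\right) = - 1130 \left(- 3 \left(1 + 15\right)\right) = - 1130 \left(\left(-3\right) 16\right) = \left(-1130\right) \left(-48\right) = 54240$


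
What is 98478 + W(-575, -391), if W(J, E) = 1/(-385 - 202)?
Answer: 57806585/587 ≈ 98478.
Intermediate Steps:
W(J, E) = -1/587 (W(J, E) = 1/(-587) = -1/587)
98478 + W(-575, -391) = 98478 - 1/587 = 57806585/587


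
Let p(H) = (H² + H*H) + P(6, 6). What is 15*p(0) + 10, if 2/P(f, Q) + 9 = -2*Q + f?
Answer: 8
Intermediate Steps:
P(f, Q) = 2/(-9 + f - 2*Q) (P(f, Q) = 2/(-9 + (-2*Q + f)) = 2/(-9 + (f - 2*Q)) = 2/(-9 + f - 2*Q))
p(H) = -2/15 + 2*H² (p(H) = (H² + H*H) + 2/(-9 + 6 - 2*6) = (H² + H²) + 2/(-9 + 6 - 12) = 2*H² + 2/(-15) = 2*H² + 2*(-1/15) = 2*H² - 2/15 = -2/15 + 2*H²)
15*p(0) + 10 = 15*(-2/15 + 2*0²) + 10 = 15*(-2/15 + 2*0) + 10 = 15*(-2/15 + 0) + 10 = 15*(-2/15) + 10 = -2 + 10 = 8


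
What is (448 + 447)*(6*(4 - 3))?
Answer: 5370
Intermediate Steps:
(448 + 447)*(6*(4 - 3)) = 895*(6*1) = 895*6 = 5370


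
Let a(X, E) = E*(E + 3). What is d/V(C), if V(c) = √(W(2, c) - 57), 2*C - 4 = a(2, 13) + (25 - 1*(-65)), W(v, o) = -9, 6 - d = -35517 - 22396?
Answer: -57919*I*√66/66 ≈ -7129.3*I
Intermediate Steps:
d = 57919 (d = 6 - (-35517 - 22396) = 6 - 1*(-57913) = 6 + 57913 = 57919)
a(X, E) = E*(3 + E)
C = 151 (C = 2 + (13*(3 + 13) + (25 - 1*(-65)))/2 = 2 + (13*16 + (25 + 65))/2 = 2 + (208 + 90)/2 = 2 + (½)*298 = 2 + 149 = 151)
V(c) = I*√66 (V(c) = √(-9 - 57) = √(-66) = I*√66)
d/V(C) = 57919/((I*√66)) = 57919*(-I*√66/66) = -57919*I*√66/66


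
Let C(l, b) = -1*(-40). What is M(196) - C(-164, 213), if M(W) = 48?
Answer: 8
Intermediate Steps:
C(l, b) = 40
M(196) - C(-164, 213) = 48 - 1*40 = 48 - 40 = 8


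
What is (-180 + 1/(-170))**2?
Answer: 936421201/28900 ≈ 32402.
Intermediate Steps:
(-180 + 1/(-170))**2 = (-180 - 1/170)**2 = (-30601/170)**2 = 936421201/28900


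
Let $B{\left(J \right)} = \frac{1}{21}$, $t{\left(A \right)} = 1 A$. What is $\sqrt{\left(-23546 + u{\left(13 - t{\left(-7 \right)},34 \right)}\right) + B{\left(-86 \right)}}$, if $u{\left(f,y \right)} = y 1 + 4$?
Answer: $\frac{29 i \sqrt{12327}}{21} \approx 153.32 i$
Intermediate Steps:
$t{\left(A \right)} = A$
$B{\left(J \right)} = \frac{1}{21}$
$u{\left(f,y \right)} = 4 + y$ ($u{\left(f,y \right)} = y + 4 = 4 + y$)
$\sqrt{\left(-23546 + u{\left(13 - t{\left(-7 \right)},34 \right)}\right) + B{\left(-86 \right)}} = \sqrt{\left(-23546 + \left(4 + 34\right)\right) + \frac{1}{21}} = \sqrt{\left(-23546 + 38\right) + \frac{1}{21}} = \sqrt{-23508 + \frac{1}{21}} = \sqrt{- \frac{493667}{21}} = \frac{29 i \sqrt{12327}}{21}$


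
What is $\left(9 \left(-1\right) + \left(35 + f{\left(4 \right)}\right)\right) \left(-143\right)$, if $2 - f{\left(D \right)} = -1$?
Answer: $-4147$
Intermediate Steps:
$f{\left(D \right)} = 3$ ($f{\left(D \right)} = 2 - -1 = 2 + 1 = 3$)
$\left(9 \left(-1\right) + \left(35 + f{\left(4 \right)}\right)\right) \left(-143\right) = \left(9 \left(-1\right) + \left(35 + 3\right)\right) \left(-143\right) = \left(-9 + 38\right) \left(-143\right) = 29 \left(-143\right) = -4147$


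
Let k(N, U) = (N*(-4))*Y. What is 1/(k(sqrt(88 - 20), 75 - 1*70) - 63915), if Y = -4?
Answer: -63915/4085109817 - 32*sqrt(17)/4085109817 ≈ -1.5678e-5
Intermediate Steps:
k(N, U) = 16*N (k(N, U) = (N*(-4))*(-4) = -4*N*(-4) = 16*N)
1/(k(sqrt(88 - 20), 75 - 1*70) - 63915) = 1/(16*sqrt(88 - 20) - 63915) = 1/(16*sqrt(68) - 63915) = 1/(16*(2*sqrt(17)) - 63915) = 1/(32*sqrt(17) - 63915) = 1/(-63915 + 32*sqrt(17))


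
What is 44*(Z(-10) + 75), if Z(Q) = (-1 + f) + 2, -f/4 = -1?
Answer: 3520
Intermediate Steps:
f = 4 (f = -4*(-1) = 4)
Z(Q) = 5 (Z(Q) = (-1 + 4) + 2 = 3 + 2 = 5)
44*(Z(-10) + 75) = 44*(5 + 75) = 44*80 = 3520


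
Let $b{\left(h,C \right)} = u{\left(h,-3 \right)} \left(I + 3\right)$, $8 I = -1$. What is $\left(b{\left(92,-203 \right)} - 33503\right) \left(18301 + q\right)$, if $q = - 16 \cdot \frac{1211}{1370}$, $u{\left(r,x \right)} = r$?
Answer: $- \frac{832723941069}{1370} \approx -6.0783 \cdot 10^{8}$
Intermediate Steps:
$I = - \frac{1}{8}$ ($I = \frac{1}{8} \left(-1\right) = - \frac{1}{8} \approx -0.125$)
$b{\left(h,C \right)} = \frac{23 h}{8}$ ($b{\left(h,C \right)} = h \left(- \frac{1}{8} + 3\right) = h \frac{23}{8} = \frac{23 h}{8}$)
$q = - \frac{9688}{685}$ ($q = - 16 \cdot 1211 \cdot \frac{1}{1370} = \left(-16\right) \frac{1211}{1370} = - \frac{9688}{685} \approx -14.143$)
$\left(b{\left(92,-203 \right)} - 33503\right) \left(18301 + q\right) = \left(\frac{23}{8} \cdot 92 - 33503\right) \left(18301 - \frac{9688}{685}\right) = \left(\frac{529}{2} - 33503\right) \frac{12526497}{685} = \left(- \frac{66477}{2}\right) \frac{12526497}{685} = - \frac{832723941069}{1370}$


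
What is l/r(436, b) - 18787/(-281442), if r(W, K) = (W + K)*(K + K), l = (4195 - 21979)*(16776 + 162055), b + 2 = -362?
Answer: 9757975345/160824 ≈ 60675.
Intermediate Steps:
b = -364 (b = -2 - 362 = -364)
l = -3180330504 (l = -17784*178831 = -3180330504)
r(W, K) = 2*K*(K + W) (r(W, K) = (K + W)*(2*K) = 2*K*(K + W))
l/r(436, b) - 18787/(-281442) = -3180330504*(-1/(728*(-364 + 436))) - 18787/(-281442) = -3180330504/(2*(-364)*72) - 18787*(-1/281442) = -3180330504/(-52416) + 18787/281442 = -3180330504*(-1/52416) + 18787/281442 = 3397789/56 + 18787/281442 = 9757975345/160824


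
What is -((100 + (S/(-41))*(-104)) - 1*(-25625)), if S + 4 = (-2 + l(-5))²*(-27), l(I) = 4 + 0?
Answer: -1043077/41 ≈ -25441.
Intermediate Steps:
l(I) = 4
S = -112 (S = -4 + (-2 + 4)²*(-27) = -4 + 2²*(-27) = -4 + 4*(-27) = -4 - 108 = -112)
-((100 + (S/(-41))*(-104)) - 1*(-25625)) = -((100 - 112/(-41)*(-104)) - 1*(-25625)) = -((100 - 112*(-1/41)*(-104)) + 25625) = -((100 + (112/41)*(-104)) + 25625) = -((100 - 11648/41) + 25625) = -(-7548/41 + 25625) = -1*1043077/41 = -1043077/41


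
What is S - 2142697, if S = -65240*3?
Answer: -2338417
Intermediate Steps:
S = -195720
S - 2142697 = -195720 - 2142697 = -2338417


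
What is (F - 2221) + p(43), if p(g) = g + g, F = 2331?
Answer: 196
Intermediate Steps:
p(g) = 2*g
(F - 2221) + p(43) = (2331 - 2221) + 2*43 = 110 + 86 = 196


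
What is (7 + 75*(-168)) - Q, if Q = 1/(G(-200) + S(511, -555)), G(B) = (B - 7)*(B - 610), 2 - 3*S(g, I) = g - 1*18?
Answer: -6328221770/502519 ≈ -12593.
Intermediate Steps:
S(g, I) = 20/3 - g/3 (S(g, I) = ⅔ - (g - 1*18)/3 = ⅔ - (g - 18)/3 = ⅔ - (-18 + g)/3 = ⅔ + (6 - g/3) = 20/3 - g/3)
G(B) = (-610 + B)*(-7 + B) (G(B) = (-7 + B)*(-610 + B) = (-610 + B)*(-7 + B))
Q = 3/502519 (Q = 1/((4270 + (-200)² - 617*(-200)) + (20/3 - ⅓*511)) = 1/((4270 + 40000 + 123400) + (20/3 - 511/3)) = 1/(167670 - 491/3) = 1/(502519/3) = 3/502519 ≈ 5.9699e-6)
(7 + 75*(-168)) - Q = (7 + 75*(-168)) - 1*3/502519 = (7 - 12600) - 3/502519 = -12593 - 3/502519 = -6328221770/502519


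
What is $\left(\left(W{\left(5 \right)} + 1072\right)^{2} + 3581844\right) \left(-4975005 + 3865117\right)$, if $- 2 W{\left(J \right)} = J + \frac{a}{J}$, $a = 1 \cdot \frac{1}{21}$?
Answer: $- \frac{57825660153003392}{11025} \approx -5.245 \cdot 10^{12}$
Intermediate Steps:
$a = \frac{1}{21}$ ($a = 1 \cdot \frac{1}{21} = \frac{1}{21} \approx 0.047619$)
$W{\left(J \right)} = - \frac{J}{2} - \frac{1}{42 J}$ ($W{\left(J \right)} = - \frac{J + \frac{1}{21 J}}{2} = - \frac{J}{2} - \frac{1}{42 J}$)
$\left(\left(W{\left(5 \right)} + 1072\right)^{2} + 3581844\right) \left(-4975005 + 3865117\right) = \left(\left(\left(\left(- \frac{1}{2}\right) 5 - \frac{1}{42 \cdot 5}\right) + 1072\right)^{2} + 3581844\right) \left(-4975005 + 3865117\right) = \left(\left(\left(- \frac{5}{2} - \frac{1}{210}\right) + 1072\right)^{2} + 3581844\right) \left(-1109888\right) = \left(\left(- \frac{263}{105} + 1072\right)^{2} + 3581844\right) \left(-1109888\right) = \left(\left(\frac{112297}{105}\right)^{2} + 3581844\right) \left(-1109888\right) = \left(\frac{12610616209}{11025} + 3581844\right) \left(-1109888\right) = \frac{52100446309}{11025} \left(-1109888\right) = - \frac{57825660153003392}{11025}$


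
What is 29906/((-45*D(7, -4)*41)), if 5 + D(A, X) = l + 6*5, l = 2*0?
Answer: -29906/46125 ≈ -0.64837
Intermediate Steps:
l = 0
D(A, X) = 25 (D(A, X) = -5 + (0 + 6*5) = -5 + (0 + 30) = -5 + 30 = 25)
29906/((-45*D(7, -4)*41)) = 29906/((-45*25*41)) = 29906/((-1125*41)) = 29906/(-46125) = 29906*(-1/46125) = -29906/46125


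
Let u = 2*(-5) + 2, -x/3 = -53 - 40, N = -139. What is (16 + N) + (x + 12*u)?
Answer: 60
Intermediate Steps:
x = 279 (x = -3*(-53 - 40) = -3*(-93) = 279)
u = -8 (u = -10 + 2 = -8)
(16 + N) + (x + 12*u) = (16 - 139) + (279 + 12*(-8)) = -123 + (279 - 96) = -123 + 183 = 60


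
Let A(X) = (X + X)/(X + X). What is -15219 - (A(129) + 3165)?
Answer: -18385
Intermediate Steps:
A(X) = 1 (A(X) = (2*X)/((2*X)) = (2*X)*(1/(2*X)) = 1)
-15219 - (A(129) + 3165) = -15219 - (1 + 3165) = -15219 - 1*3166 = -15219 - 3166 = -18385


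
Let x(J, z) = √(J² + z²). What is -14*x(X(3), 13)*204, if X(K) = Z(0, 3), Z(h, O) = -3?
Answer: -2856*√178 ≈ -38104.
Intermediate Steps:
X(K) = -3
-14*x(X(3), 13)*204 = -14*√((-3)² + 13²)*204 = -14*√(9 + 169)*204 = -14*√178*204 = -2856*√178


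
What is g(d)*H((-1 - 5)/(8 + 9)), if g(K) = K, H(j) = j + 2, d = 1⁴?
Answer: 28/17 ≈ 1.6471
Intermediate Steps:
d = 1
H(j) = 2 + j
g(d)*H((-1 - 5)/(8 + 9)) = 1*(2 + (-1 - 5)/(8 + 9)) = 1*(2 - 6/17) = 1*(28/17) = 28/17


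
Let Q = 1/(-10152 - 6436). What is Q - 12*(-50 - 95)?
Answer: 28863119/16588 ≈ 1740.0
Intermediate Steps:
Q = -1/16588 (Q = 1/(-16588) = -1/16588 ≈ -6.0285e-5)
Q - 12*(-50 - 95) = -1/16588 - 12*(-50 - 95) = -1/16588 - 12*(-145) = -1/16588 + 1740 = 28863119/16588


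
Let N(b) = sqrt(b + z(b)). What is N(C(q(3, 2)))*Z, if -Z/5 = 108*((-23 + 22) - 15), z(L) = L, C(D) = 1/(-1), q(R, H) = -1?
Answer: 8640*I*sqrt(2) ≈ 12219.0*I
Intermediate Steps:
C(D) = -1
N(b) = sqrt(2)*sqrt(b) (N(b) = sqrt(b + b) = sqrt(2*b) = sqrt(2)*sqrt(b))
Z = 8640 (Z = -540*((-23 + 22) - 15) = -540*(-1 - 15) = -540*(-16) = -5*(-1728) = 8640)
N(C(q(3, 2)))*Z = (sqrt(2)*sqrt(-1))*8640 = (sqrt(2)*I)*8640 = (I*sqrt(2))*8640 = 8640*I*sqrt(2)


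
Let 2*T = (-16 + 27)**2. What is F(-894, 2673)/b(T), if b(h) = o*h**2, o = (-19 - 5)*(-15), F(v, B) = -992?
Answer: -496/658845 ≈ -0.00075283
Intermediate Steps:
o = 360 (o = -24*(-15) = 360)
T = 121/2 (T = (-16 + 27)**2/2 = (1/2)*11**2 = (1/2)*121 = 121/2 ≈ 60.500)
b(h) = 360*h**2
F(-894, 2673)/b(T) = -992/(360*(121/2)**2) = -992/(360*(14641/4)) = -992/1317690 = -992*1/1317690 = -496/658845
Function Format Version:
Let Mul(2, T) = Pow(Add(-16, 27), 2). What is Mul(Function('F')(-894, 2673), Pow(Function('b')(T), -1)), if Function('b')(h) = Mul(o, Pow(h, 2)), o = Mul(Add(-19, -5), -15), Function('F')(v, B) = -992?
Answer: Rational(-496, 658845) ≈ -0.00075283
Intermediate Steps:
o = 360 (o = Mul(-24, -15) = 360)
T = Rational(121, 2) (T = Mul(Rational(1, 2), Pow(Add(-16, 27), 2)) = Mul(Rational(1, 2), Pow(11, 2)) = Mul(Rational(1, 2), 121) = Rational(121, 2) ≈ 60.500)
Function('b')(h) = Mul(360, Pow(h, 2))
Mul(Function('F')(-894, 2673), Pow(Function('b')(T), -1)) = Mul(-992, Pow(Mul(360, Pow(Rational(121, 2), 2)), -1)) = Mul(-992, Pow(Mul(360, Rational(14641, 4)), -1)) = Mul(-992, Pow(1317690, -1)) = Mul(-992, Rational(1, 1317690)) = Rational(-496, 658845)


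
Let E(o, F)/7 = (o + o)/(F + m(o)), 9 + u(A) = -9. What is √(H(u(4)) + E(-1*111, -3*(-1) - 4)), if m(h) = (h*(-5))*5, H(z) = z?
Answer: I*√35705541/1387 ≈ 4.3082*I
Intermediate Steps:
u(A) = -18 (u(A) = -9 - 9 = -18)
m(h) = -25*h (m(h) = -5*h*5 = -25*h)
E(o, F) = 14*o/(F - 25*o) (E(o, F) = 7*((o + o)/(F - 25*o)) = 7*((2*o)/(F - 25*o)) = 7*(2*o/(F - 25*o)) = 14*o/(F - 25*o))
√(H(u(4)) + E(-1*111, -3*(-1) - 4)) = √(-18 + 14*(-1*111)/((-3*(-1) - 4) - (-25)*111)) = √(-18 + 14*(-111)/((3 - 4) - 25*(-111))) = √(-18 + 14*(-111)/(-1 + 2775)) = √(-18 + 14*(-111)/2774) = √(-18 + 14*(-111)*(1/2774)) = √(-18 - 777/1387) = √(-25743/1387) = I*√35705541/1387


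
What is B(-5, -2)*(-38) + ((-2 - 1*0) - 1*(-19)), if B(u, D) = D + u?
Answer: 283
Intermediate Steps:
B(-5, -2)*(-38) + ((-2 - 1*0) - 1*(-19)) = (-2 - 5)*(-38) + ((-2 - 1*0) - 1*(-19)) = -7*(-38) + ((-2 + 0) + 19) = 266 + (-2 + 19) = 266 + 17 = 283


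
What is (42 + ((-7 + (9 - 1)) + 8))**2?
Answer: 2601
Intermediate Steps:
(42 + ((-7 + (9 - 1)) + 8))**2 = (42 + ((-7 + 8) + 8))**2 = (42 + (1 + 8))**2 = (42 + 9)**2 = 51**2 = 2601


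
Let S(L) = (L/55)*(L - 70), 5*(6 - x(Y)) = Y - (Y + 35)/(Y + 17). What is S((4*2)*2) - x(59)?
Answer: -21227/2090 ≈ -10.156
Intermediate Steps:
x(Y) = 6 - Y/5 + (35 + Y)/(5*(17 + Y)) (x(Y) = 6 - (Y - (Y + 35)/(Y + 17))/5 = 6 - (Y - (35 + Y)/(17 + Y))/5 = 6 + (-Y/5 + (35 + Y)/(5*(17 + Y))) = 6 - Y/5 + (35 + Y)/(5*(17 + Y)))
S(L) = L*(-70 + L)/55 (S(L) = (L*(1/55))*(-70 + L) = (L/55)*(-70 + L) = L*(-70 + L)/55)
S((4*2)*2) - x(59) = ((4*2)*2)*(-70 + (4*2)*2)/55 - (545 - 1*59**2 + 14*59)/(5*(17 + 59)) = (8*2)*(-70 + 8*2)/55 - (545 - 1*3481 + 826)/(5*76) = (1/55)*16*(-70 + 16) - (545 - 3481 + 826)/(5*76) = (1/55)*16*(-54) - (-2110)/(5*76) = -864/55 - 1*(-211/38) = -864/55 + 211/38 = -21227/2090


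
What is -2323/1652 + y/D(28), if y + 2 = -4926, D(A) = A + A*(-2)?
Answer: 288429/1652 ≈ 174.59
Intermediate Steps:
D(A) = -A (D(A) = A - 2*A = -A)
y = -4928 (y = -2 - 4926 = -4928)
-2323/1652 + y/D(28) = -2323/1652 - 4928/((-1*28)) = -2323*1/1652 - 4928/(-28) = -2323/1652 - 4928*(-1/28) = -2323/1652 + 176 = 288429/1652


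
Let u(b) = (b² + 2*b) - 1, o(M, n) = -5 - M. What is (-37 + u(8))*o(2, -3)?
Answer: -294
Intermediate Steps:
u(b) = -1 + b² + 2*b
(-37 + u(8))*o(2, -3) = (-37 + (-1 + 8² + 2*8))*(-5 - 1*2) = (-37 + (-1 + 64 + 16))*(-5 - 2) = (-37 + 79)*(-7) = 42*(-7) = -294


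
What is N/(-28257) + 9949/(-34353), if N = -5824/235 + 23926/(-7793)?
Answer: -171031496740063/592573198388985 ≈ -0.28863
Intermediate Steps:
N = -51009042/1831355 (N = -5824*1/235 + 23926*(-1/7793) = -5824/235 - 23926/7793 = -51009042/1831355 ≈ -27.853)
N/(-28257) + 9949/(-34353) = -51009042/1831355/(-28257) + 9949/(-34353) = -51009042/1831355*(-1/28257) + 9949*(-1/34353) = 17003014/17249532745 - 9949/34353 = -171031496740063/592573198388985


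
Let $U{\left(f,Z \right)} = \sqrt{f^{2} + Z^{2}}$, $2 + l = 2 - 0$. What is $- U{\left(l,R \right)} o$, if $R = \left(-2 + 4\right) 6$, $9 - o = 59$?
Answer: $600$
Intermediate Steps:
$o = -50$ ($o = 9 - 59 = -50$)
$l = 0$ ($l = -2 + \left(2 - 0\right) = -2 + \left(2 + 0\right) = -2 + 2 = 0$)
$R = 12$ ($R = 2 \cdot 6 = 12$)
$U{\left(f,Z \right)} = \sqrt{Z^{2} + f^{2}}$
$- U{\left(l,R \right)} o = - \sqrt{12^{2} + 0^{2}} \left(-50\right) = - \sqrt{144 + 0} \left(-50\right) = - \sqrt{144} \left(-50\right) = - 12 \left(-50\right) = \left(-1\right) \left(-600\right) = 600$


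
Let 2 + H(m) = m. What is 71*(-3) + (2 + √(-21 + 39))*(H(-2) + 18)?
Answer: -185 + 42*√2 ≈ -125.60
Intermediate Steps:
H(m) = -2 + m
71*(-3) + (2 + √(-21 + 39))*(H(-2) + 18) = 71*(-3) + (2 + √(-21 + 39))*((-2 - 2) + 18) = -213 + (2 + √18)*(-4 + 18) = -213 + (2 + 3*√2)*14 = -213 + (28 + 42*√2) = -185 + 42*√2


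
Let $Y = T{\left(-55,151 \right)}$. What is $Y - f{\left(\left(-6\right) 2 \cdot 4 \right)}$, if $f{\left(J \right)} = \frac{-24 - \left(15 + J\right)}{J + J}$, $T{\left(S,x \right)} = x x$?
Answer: $\frac{729635}{32} \approx 22801.0$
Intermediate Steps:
$T{\left(S,x \right)} = x^{2}$
$Y = 22801$ ($Y = 151^{2} = 22801$)
$f{\left(J \right)} = \frac{-39 - J}{2 J}$
$Y - f{\left(\left(-6\right) 2 \cdot 4 \right)} = 22801 - \frac{-39 - \left(-6\right) 2 \cdot 4}{2 \left(-6\right) 2 \cdot 4} = 22801 - \frac{-39 - \left(-12\right) 4}{2 \left(\left(-12\right) 4\right)} = 22801 - \frac{-39 - -48}{2 \left(-48\right)} = 22801 - \frac{1}{2} \left(- \frac{1}{48}\right) \left(-39 + 48\right) = 22801 - \frac{1}{2} \left(- \frac{1}{48}\right) 9 = 22801 - - \frac{3}{32} = 22801 + \frac{3}{32} = \frac{729635}{32}$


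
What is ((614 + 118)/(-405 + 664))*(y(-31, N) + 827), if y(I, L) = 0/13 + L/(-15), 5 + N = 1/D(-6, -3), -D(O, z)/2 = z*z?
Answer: 27252482/11655 ≈ 2338.3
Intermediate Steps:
D(O, z) = -2*z**2 (D(O, z) = -2*z*z = -2*z**2)
N = -91/18 (N = -5 + 1/(-2*(-3)**2) = -5 + 1/(-2*9) = -5 + 1/(-18) = -5 - 1/18 = -91/18 ≈ -5.0556)
y(I, L) = -L/15 (y(I, L) = 0*(1/13) + L*(-1/15) = 0 - L/15 = -L/15)
((614 + 118)/(-405 + 664))*(y(-31, N) + 827) = ((614 + 118)/(-405 + 664))*(-1/15*(-91/18) + 827) = (732/259)*(91/270 + 827) = (732*(1/259))*(223381/270) = (732/259)*(223381/270) = 27252482/11655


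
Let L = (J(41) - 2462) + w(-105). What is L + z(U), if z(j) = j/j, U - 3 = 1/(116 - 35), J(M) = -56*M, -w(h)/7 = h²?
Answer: -81932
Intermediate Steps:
w(h) = -7*h²
U = 244/81 (U = 3 + 1/(116 - 35) = 3 + 1/81 = 244/81 ≈ 3.0123)
L = -81933 (L = (-56*41 - 2462) - 7*(-105)² = (-2296 - 2462) - 7*11025 = -4758 - 77175 = -81933)
z(j) = 1
L + z(U) = -81933 + 1 = -81932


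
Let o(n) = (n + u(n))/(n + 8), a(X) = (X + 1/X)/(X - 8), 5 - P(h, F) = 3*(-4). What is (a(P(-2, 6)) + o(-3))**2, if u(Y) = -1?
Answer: 702244/585225 ≈ 1.2000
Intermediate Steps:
P(h, F) = 17 (P(h, F) = 5 - 3*(-4) = 5 - 1*(-12) = 5 + 12 = 17)
a(X) = (X + 1/X)/(-8 + X)
o(n) = (-1 + n)/(8 + n) (o(n) = (n - 1)/(n + 8) = (-1 + n)/(8 + n))
(a(P(-2, 6)) + o(-3))**2 = ((1 + 17**2)/(17*(-8 + 17)) + (-1 - 3)/(8 - 3))**2 = ((1/17)*(1 + 289)/9 - 4/5)**2 = ((1/17)*(1/9)*290 + (1/5)*(-4))**2 = (290/153 - 4/5)**2 = (838/765)**2 = 702244/585225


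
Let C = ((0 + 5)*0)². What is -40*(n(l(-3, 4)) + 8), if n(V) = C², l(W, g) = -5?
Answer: -320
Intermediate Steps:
C = 0 (C = (5*0)² = 0² = 0)
n(V) = 0 (n(V) = 0² = 0)
-40*(n(l(-3, 4)) + 8) = -40*(0 + 8) = -40*8 = -320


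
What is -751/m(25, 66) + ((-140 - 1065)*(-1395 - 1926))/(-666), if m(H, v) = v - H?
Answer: -18286019/3034 ≈ -6027.0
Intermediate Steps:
-751/m(25, 66) + ((-140 - 1065)*(-1395 - 1926))/(-666) = -751/(66 - 1*25) + ((-140 - 1065)*(-1395 - 1926))/(-666) = -751/(66 - 25) - 1205*(-3321)*(-1/666) = -751/41 + 4001805*(-1/666) = -751*1/41 - 444645/74 = -751/41 - 444645/74 = -18286019/3034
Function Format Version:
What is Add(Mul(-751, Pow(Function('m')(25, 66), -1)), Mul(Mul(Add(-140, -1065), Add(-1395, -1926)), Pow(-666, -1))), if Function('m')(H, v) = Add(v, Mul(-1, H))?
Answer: Rational(-18286019, 3034) ≈ -6027.0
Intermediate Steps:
Add(Mul(-751, Pow(Function('m')(25, 66), -1)), Mul(Mul(Add(-140, -1065), Add(-1395, -1926)), Pow(-666, -1))) = Add(Mul(-751, Pow(Add(66, Mul(-1, 25)), -1)), Mul(Mul(Add(-140, -1065), Add(-1395, -1926)), Pow(-666, -1))) = Add(Mul(-751, Pow(Add(66, -25), -1)), Mul(Mul(-1205, -3321), Rational(-1, 666))) = Add(Mul(-751, Pow(41, -1)), Mul(4001805, Rational(-1, 666))) = Add(Mul(-751, Rational(1, 41)), Rational(-444645, 74)) = Add(Rational(-751, 41), Rational(-444645, 74)) = Rational(-18286019, 3034)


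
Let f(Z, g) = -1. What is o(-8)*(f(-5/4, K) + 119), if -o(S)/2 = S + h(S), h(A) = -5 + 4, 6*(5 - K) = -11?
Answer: 2124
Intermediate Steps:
K = 41/6 (K = 5 - ⅙*(-11) = 5 + 11/6 = 41/6 ≈ 6.8333)
h(A) = -1
o(S) = 2 - 2*S (o(S) = -2*(S - 1) = -2*(-1 + S) = 2 - 2*S)
o(-8)*(f(-5/4, K) + 119) = (2 - 2*(-8))*(-1 + 119) = (2 + 16)*118 = 18*118 = 2124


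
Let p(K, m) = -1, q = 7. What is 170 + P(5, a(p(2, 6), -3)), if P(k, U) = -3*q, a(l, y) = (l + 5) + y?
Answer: 149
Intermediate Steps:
a(l, y) = 5 + l + y (a(l, y) = (5 + l) + y = 5 + l + y)
P(k, U) = -21 (P(k, U) = -3*7 = -21)
170 + P(5, a(p(2, 6), -3)) = 170 - 21 = 149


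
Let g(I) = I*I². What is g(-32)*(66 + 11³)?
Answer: -45776896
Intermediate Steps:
g(I) = I³
g(-32)*(66 + 11³) = (-32)³*(66 + 11³) = -32768*(66 + 1331) = -32768*1397 = -45776896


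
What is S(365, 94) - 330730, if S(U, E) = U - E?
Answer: -330459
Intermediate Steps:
S(365, 94) - 330730 = (365 - 1*94) - 330730 = (365 - 94) - 330730 = 271 - 330730 = -330459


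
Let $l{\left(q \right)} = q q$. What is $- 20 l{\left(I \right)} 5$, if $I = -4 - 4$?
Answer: $-6400$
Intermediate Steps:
$I = -8$ ($I = -4 - 4 = -8$)
$l{\left(q \right)} = q^{2}$
$- 20 l{\left(I \right)} 5 = - 20 \left(-8\right)^{2} \cdot 5 = \left(-20\right) 64 \cdot 5 = \left(-1280\right) 5 = -6400$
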